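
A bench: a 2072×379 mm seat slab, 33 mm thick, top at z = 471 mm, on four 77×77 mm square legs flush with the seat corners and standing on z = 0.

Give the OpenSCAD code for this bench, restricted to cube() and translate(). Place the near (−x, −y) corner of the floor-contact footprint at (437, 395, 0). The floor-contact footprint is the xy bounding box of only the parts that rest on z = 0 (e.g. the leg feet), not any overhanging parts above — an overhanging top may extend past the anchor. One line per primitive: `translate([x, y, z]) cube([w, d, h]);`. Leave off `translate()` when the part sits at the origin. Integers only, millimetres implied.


translate([437, 395, 438]) cube([2072, 379, 33]);
translate([437, 395, 0]) cube([77, 77, 438]);
translate([437, 697, 0]) cube([77, 77, 438]);
translate([2432, 395, 0]) cube([77, 77, 438]);
translate([2432, 697, 0]) cube([77, 77, 438]);


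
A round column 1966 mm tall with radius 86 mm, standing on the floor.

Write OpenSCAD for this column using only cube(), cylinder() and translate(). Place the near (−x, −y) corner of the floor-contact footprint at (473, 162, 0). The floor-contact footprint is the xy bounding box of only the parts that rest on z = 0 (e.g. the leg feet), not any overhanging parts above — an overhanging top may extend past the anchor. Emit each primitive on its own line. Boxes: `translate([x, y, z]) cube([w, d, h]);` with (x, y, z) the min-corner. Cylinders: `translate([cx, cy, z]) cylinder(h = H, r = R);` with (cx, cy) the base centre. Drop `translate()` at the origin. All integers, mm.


translate([559, 248, 0]) cylinder(h = 1966, r = 86);


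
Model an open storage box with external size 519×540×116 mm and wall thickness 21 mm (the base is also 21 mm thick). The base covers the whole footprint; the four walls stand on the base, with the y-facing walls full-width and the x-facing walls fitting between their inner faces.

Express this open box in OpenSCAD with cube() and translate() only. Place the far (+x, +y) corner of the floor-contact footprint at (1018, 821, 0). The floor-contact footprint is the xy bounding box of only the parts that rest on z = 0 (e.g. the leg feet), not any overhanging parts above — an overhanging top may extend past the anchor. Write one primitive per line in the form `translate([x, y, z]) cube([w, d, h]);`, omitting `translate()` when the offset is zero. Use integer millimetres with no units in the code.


translate([499, 281, 0]) cube([519, 540, 21]);
translate([499, 281, 21]) cube([519, 21, 95]);
translate([499, 800, 21]) cube([519, 21, 95]);
translate([499, 302, 21]) cube([21, 498, 95]);
translate([997, 302, 21]) cube([21, 498, 95]);


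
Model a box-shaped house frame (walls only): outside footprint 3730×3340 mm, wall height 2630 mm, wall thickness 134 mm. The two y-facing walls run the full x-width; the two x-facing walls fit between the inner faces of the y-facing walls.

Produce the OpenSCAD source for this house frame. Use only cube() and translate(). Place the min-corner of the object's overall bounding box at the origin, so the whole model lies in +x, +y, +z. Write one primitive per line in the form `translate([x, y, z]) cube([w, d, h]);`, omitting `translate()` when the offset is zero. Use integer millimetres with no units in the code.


cube([3730, 134, 2630]);
translate([0, 3206, 0]) cube([3730, 134, 2630]);
translate([0, 134, 0]) cube([134, 3072, 2630]);
translate([3596, 134, 0]) cube([134, 3072, 2630]);


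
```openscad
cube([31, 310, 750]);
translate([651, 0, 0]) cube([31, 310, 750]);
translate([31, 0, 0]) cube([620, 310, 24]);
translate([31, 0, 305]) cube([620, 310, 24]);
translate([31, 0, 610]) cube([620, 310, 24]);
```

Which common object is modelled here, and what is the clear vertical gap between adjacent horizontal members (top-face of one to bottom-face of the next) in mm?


A bookshelf. The clear shelf gap is 281 mm.

Two tall side panels with 3 horizontal boards between them — a bookshelf. The first two shelf undersides are at z = 0 and z = 305; with shelf thickness 24, the clear gap is 305 − 0 − 24 = 281 mm.


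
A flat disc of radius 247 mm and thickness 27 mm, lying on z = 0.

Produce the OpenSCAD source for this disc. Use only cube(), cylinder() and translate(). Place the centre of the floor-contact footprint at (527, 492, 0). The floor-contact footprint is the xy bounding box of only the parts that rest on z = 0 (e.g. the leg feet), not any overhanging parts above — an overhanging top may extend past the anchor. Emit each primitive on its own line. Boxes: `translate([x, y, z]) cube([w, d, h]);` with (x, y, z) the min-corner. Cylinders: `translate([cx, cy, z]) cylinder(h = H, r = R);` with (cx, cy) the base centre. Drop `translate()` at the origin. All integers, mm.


translate([527, 492, 0]) cylinder(h = 27, r = 247);


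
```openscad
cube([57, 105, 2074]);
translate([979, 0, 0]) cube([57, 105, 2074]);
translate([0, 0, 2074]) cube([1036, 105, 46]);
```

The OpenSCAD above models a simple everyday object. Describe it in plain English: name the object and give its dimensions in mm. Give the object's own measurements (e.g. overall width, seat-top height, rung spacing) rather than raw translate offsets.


A door frame. The clear opening is 922 mm wide and 2074 mm high. Two 57 mm wide jambs, 105 mm deep, stand either side of the opening from the floor to the top of the opening. A 46 mm thick head sits across the top of both jambs, spanning the full outside width of the frame.


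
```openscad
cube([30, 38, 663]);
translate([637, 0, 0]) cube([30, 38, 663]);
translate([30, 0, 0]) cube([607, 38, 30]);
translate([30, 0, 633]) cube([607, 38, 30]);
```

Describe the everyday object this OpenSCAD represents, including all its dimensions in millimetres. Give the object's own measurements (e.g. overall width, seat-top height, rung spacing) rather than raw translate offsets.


A rectangular picture frame lying in the x–z plane (depth along y). The opening is 607 mm wide (x) by 603 mm tall (z), surrounded by a border 30 mm wide on all four sides. The frame is 38 mm deep and is made of two full-height vertical stiles with two horizontal rails fitted between them.


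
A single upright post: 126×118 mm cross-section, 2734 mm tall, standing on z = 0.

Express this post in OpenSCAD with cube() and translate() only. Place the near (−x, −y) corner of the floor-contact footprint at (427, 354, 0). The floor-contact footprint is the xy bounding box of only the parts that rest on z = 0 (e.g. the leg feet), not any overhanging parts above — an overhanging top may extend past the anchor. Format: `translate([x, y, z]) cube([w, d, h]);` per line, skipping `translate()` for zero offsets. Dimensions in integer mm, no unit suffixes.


translate([427, 354, 0]) cube([126, 118, 2734]);


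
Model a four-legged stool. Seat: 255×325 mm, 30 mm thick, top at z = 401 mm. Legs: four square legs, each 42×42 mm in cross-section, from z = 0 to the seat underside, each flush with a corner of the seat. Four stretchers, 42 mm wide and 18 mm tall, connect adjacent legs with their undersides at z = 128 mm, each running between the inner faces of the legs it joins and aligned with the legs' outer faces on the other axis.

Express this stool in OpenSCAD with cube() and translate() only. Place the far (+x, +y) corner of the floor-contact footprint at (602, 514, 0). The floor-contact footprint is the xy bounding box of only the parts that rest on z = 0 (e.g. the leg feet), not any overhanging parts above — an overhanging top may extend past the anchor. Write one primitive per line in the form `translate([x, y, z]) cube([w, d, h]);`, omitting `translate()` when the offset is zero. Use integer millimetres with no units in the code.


translate([347, 189, 371]) cube([255, 325, 30]);
translate([347, 189, 0]) cube([42, 42, 371]);
translate([560, 189, 0]) cube([42, 42, 371]);
translate([347, 472, 0]) cube([42, 42, 371]);
translate([560, 472, 0]) cube([42, 42, 371]);
translate([389, 189, 128]) cube([171, 42, 18]);
translate([389, 472, 128]) cube([171, 42, 18]);
translate([347, 231, 128]) cube([42, 241, 18]);
translate([560, 231, 128]) cube([42, 241, 18]);


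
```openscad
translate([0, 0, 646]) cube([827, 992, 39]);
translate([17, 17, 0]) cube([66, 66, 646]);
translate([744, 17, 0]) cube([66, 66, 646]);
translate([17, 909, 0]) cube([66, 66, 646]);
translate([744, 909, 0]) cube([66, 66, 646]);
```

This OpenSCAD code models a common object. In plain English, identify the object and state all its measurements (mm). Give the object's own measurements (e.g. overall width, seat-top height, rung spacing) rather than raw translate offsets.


A rectangular dining table. The top is 827×992×39 mm with its upper surface at z = 685 mm. It stands on four 66×66 mm square legs, each inset 17 mm from the nearest pair of top edges, running from the floor to the underside of the top.


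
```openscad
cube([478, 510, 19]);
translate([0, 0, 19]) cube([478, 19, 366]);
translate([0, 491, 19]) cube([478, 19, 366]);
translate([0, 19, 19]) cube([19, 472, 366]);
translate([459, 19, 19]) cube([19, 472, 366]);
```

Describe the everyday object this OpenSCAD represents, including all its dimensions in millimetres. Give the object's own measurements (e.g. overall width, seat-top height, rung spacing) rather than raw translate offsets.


An open-topped rectangular box: outside dimensions 478×510×385 mm, with a uniform wall and base thickness of 19 mm. The base is a full 478×510 slab on the floor; four walls sit on top of the base. The front and back walls (the −y and +y sides) span the full width; the two side walls fit between them.


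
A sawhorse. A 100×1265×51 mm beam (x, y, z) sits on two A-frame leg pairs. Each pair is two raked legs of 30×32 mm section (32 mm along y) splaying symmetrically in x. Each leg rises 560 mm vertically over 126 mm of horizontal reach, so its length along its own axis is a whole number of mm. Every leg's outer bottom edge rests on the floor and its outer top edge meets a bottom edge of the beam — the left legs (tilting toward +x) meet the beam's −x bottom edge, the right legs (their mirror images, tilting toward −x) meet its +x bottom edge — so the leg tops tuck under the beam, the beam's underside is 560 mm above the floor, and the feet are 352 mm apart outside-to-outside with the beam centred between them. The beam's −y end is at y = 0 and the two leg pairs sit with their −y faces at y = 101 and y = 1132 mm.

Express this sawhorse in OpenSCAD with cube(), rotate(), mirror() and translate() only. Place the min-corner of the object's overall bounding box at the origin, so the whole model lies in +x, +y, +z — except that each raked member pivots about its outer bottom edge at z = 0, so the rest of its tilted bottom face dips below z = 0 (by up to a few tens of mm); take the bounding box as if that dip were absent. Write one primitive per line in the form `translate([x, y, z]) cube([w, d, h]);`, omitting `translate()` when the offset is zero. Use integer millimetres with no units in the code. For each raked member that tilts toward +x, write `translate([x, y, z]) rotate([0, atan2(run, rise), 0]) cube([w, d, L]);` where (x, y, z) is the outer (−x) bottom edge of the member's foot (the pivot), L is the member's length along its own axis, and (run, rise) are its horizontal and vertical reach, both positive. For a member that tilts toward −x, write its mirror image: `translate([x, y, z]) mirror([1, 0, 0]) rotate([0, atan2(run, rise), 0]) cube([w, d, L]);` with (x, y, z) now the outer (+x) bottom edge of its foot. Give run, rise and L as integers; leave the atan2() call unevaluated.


translate([126, 0, 560]) cube([100, 1265, 51]);
translate([0, 101, 0]) rotate([0, atan2(126, 560), 0]) cube([30, 32, 574]);
translate([352, 101, 0]) mirror([1, 0, 0]) rotate([0, atan2(126, 560), 0]) cube([30, 32, 574]);
translate([0, 1132, 0]) rotate([0, atan2(126, 560), 0]) cube([30, 32, 574]);
translate([352, 1132, 0]) mirror([1, 0, 0]) rotate([0, atan2(126, 560), 0]) cube([30, 32, 574]);


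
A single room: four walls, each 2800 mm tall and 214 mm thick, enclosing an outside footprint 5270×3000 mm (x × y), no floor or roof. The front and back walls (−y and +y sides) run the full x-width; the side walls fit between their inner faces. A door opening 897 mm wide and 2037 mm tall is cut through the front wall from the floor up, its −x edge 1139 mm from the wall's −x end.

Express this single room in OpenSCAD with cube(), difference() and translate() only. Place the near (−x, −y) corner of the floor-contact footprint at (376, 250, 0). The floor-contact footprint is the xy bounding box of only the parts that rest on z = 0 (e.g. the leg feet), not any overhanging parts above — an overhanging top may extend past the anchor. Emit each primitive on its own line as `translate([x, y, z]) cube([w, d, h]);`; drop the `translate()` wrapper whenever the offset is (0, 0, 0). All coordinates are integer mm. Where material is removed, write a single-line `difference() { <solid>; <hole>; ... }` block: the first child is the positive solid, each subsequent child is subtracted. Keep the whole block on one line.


difference() { translate([376, 250, 0]) cube([5270, 214, 2800]); translate([1515, 250, 0]) cube([897, 214, 2037]); }
translate([376, 3036, 0]) cube([5270, 214, 2800]);
translate([376, 464, 0]) cube([214, 2572, 2800]);
translate([5432, 464, 0]) cube([214, 2572, 2800]);


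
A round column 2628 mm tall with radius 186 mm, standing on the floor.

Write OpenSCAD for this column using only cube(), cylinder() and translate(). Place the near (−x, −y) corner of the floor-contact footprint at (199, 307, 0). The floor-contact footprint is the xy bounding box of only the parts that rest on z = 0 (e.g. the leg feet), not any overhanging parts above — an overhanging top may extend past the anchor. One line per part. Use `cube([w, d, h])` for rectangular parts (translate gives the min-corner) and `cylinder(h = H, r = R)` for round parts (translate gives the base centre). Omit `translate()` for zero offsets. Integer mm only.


translate([385, 493, 0]) cylinder(h = 2628, r = 186);


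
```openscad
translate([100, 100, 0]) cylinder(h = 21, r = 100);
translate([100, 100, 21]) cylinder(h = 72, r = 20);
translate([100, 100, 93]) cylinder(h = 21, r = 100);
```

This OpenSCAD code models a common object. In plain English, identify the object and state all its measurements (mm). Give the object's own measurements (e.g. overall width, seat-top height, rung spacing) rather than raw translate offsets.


A spool: two coaxial disc flanges of radius 100 mm and thickness 21 mm, joined by a core cylinder of radius 20 mm and height 72 mm. The lower flange rests on z = 0 and the three cylinders share a vertical axis.


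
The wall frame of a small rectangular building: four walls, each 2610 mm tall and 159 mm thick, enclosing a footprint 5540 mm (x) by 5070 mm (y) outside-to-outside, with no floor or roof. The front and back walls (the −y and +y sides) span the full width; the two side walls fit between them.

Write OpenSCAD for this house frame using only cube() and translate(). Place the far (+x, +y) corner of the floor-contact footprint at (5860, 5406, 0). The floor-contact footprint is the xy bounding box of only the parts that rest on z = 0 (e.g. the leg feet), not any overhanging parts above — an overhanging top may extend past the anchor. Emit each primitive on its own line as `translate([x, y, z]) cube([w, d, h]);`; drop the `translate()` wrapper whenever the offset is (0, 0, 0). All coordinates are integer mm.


translate([320, 336, 0]) cube([5540, 159, 2610]);
translate([320, 5247, 0]) cube([5540, 159, 2610]);
translate([320, 495, 0]) cube([159, 4752, 2610]);
translate([5701, 495, 0]) cube([159, 4752, 2610]);


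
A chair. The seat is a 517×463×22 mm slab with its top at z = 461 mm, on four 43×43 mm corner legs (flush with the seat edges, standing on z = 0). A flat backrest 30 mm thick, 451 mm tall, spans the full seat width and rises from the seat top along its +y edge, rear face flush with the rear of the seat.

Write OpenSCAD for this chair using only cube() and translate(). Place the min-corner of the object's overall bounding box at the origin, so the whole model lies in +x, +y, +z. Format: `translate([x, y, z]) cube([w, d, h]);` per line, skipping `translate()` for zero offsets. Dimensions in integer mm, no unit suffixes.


// leg_h = 461 - 22 = 439
translate([0, 0, 439]) cube([517, 463, 22]);
cube([43, 43, 439]);
translate([474, 0, 0]) cube([43, 43, 439]);
translate([0, 420, 0]) cube([43, 43, 439]);
translate([474, 420, 0]) cube([43, 43, 439]);
translate([0, 433, 461]) cube([517, 30, 451]);


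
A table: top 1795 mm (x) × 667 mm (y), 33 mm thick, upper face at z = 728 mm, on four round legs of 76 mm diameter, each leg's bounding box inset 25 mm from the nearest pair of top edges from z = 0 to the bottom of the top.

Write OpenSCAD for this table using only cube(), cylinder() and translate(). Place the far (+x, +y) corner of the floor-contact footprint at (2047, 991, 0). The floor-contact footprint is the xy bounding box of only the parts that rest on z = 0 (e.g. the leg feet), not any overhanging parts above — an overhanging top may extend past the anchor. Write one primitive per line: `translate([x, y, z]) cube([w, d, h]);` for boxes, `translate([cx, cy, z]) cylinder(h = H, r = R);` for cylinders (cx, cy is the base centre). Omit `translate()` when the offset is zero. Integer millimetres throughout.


translate([277, 349, 695]) cube([1795, 667, 33]);
translate([340, 412, 0]) cylinder(h = 695, r = 38);
translate([2009, 412, 0]) cylinder(h = 695, r = 38);
translate([340, 953, 0]) cylinder(h = 695, r = 38);
translate([2009, 953, 0]) cylinder(h = 695, r = 38);


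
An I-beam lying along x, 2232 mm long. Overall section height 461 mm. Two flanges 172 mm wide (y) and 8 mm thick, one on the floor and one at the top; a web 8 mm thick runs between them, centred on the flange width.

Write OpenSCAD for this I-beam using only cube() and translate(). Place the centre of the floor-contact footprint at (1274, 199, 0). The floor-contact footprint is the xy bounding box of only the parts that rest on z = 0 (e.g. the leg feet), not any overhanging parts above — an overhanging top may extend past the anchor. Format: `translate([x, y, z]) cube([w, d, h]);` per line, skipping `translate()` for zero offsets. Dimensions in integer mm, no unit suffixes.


translate([158, 113, 0]) cube([2232, 172, 8]);
translate([158, 195, 8]) cube([2232, 8, 445]);
translate([158, 113, 453]) cube([2232, 172, 8]);


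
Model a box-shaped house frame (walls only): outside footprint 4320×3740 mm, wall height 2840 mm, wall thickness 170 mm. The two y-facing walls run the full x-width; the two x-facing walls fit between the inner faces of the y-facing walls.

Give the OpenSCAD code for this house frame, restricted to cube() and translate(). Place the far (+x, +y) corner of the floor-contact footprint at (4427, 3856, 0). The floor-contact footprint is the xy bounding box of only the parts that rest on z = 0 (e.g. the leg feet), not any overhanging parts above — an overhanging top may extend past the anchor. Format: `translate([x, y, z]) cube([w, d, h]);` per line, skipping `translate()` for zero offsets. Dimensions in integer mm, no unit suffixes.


translate([107, 116, 0]) cube([4320, 170, 2840]);
translate([107, 3686, 0]) cube([4320, 170, 2840]);
translate([107, 286, 0]) cube([170, 3400, 2840]);
translate([4257, 286, 0]) cube([170, 3400, 2840]);


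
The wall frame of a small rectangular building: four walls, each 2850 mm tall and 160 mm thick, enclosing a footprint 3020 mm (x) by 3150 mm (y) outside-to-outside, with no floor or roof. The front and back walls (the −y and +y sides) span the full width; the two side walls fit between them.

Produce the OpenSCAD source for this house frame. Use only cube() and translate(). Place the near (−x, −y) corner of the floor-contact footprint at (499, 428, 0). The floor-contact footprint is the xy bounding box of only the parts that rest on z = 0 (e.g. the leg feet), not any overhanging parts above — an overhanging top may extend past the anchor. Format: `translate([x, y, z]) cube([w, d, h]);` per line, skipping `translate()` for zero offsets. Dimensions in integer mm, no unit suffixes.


translate([499, 428, 0]) cube([3020, 160, 2850]);
translate([499, 3418, 0]) cube([3020, 160, 2850]);
translate([499, 588, 0]) cube([160, 2830, 2850]);
translate([3359, 588, 0]) cube([160, 2830, 2850]);


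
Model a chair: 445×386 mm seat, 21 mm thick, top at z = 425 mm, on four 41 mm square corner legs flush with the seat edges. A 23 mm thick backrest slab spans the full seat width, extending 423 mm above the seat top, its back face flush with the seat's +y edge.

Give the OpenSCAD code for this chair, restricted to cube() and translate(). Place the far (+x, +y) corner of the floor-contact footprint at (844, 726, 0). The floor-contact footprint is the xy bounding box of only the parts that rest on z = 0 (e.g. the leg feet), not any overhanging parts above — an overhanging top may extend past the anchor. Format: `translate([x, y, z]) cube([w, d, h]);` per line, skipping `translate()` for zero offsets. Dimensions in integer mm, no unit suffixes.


// leg_h = 425 - 21 = 404
translate([399, 340, 404]) cube([445, 386, 21]);
translate([399, 340, 0]) cube([41, 41, 404]);
translate([803, 340, 0]) cube([41, 41, 404]);
translate([399, 685, 0]) cube([41, 41, 404]);
translate([803, 685, 0]) cube([41, 41, 404]);
translate([399, 703, 425]) cube([445, 23, 423]);


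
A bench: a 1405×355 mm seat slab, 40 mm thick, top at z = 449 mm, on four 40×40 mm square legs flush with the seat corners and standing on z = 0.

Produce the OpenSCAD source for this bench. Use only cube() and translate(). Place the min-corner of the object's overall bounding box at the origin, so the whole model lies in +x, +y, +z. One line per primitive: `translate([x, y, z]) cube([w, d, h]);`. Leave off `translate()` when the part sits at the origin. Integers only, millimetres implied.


// leg_h = 449 − 40 = 409
translate([0, 0, 409]) cube([1405, 355, 40]);
cube([40, 40, 409]);
translate([0, 315, 0]) cube([40, 40, 409]);
translate([1365, 0, 0]) cube([40, 40, 409]);
translate([1365, 315, 0]) cube([40, 40, 409]);


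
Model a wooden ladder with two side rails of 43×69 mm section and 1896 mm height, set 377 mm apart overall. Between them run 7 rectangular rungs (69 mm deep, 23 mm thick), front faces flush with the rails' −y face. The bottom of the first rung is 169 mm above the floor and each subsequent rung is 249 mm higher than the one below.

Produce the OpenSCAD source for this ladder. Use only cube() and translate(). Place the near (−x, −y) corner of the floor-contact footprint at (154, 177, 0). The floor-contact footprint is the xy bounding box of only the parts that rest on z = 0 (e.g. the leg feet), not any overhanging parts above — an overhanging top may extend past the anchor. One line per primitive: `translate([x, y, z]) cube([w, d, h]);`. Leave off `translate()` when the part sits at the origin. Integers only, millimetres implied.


translate([154, 177, 0]) cube([43, 69, 1896]);
translate([488, 177, 0]) cube([43, 69, 1896]);
translate([197, 177, 169]) cube([291, 69, 23]);
translate([197, 177, 418]) cube([291, 69, 23]);
translate([197, 177, 667]) cube([291, 69, 23]);
translate([197, 177, 916]) cube([291, 69, 23]);
translate([197, 177, 1165]) cube([291, 69, 23]);
translate([197, 177, 1414]) cube([291, 69, 23]);
translate([197, 177, 1663]) cube([291, 69, 23]);


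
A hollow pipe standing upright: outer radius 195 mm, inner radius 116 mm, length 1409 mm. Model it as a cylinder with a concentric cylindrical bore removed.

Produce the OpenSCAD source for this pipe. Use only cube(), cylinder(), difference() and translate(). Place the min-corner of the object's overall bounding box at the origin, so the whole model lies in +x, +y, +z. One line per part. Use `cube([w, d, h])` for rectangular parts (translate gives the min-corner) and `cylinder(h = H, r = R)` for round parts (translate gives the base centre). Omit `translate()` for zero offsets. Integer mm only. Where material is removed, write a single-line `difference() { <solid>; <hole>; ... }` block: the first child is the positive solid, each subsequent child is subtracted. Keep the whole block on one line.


difference() { translate([195, 195, 0]) cylinder(h = 1409, r = 195); translate([195, 195, 0]) cylinder(h = 1409, r = 116); }


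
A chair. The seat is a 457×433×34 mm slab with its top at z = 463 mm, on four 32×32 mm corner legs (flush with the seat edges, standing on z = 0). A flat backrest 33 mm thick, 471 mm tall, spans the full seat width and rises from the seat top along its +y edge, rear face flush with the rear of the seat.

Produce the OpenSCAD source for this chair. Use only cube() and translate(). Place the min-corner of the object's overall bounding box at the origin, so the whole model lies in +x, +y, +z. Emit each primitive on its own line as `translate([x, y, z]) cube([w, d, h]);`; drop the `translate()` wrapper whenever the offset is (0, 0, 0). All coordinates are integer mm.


translate([0, 0, 429]) cube([457, 433, 34]);
cube([32, 32, 429]);
translate([425, 0, 0]) cube([32, 32, 429]);
translate([0, 401, 0]) cube([32, 32, 429]);
translate([425, 401, 0]) cube([32, 32, 429]);
translate([0, 400, 463]) cube([457, 33, 471]);


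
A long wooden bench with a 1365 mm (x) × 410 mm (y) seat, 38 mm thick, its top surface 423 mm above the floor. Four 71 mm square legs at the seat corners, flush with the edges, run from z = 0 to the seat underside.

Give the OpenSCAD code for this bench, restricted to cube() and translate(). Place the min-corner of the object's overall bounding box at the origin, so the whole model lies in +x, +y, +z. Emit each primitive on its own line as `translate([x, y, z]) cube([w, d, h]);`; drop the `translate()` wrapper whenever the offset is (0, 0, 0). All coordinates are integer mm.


translate([0, 0, 385]) cube([1365, 410, 38]);
cube([71, 71, 385]);
translate([0, 339, 0]) cube([71, 71, 385]);
translate([1294, 0, 0]) cube([71, 71, 385]);
translate([1294, 339, 0]) cube([71, 71, 385]);


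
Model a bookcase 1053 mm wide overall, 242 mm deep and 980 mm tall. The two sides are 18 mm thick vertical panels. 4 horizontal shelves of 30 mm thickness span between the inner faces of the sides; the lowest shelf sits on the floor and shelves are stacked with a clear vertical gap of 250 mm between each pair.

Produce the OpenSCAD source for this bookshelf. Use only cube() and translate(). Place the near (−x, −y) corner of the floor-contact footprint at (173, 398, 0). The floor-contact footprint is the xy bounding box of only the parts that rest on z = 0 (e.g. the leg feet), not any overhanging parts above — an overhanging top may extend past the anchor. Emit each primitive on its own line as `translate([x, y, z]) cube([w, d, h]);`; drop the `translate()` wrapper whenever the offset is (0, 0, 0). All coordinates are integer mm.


translate([173, 398, 0]) cube([18, 242, 980]);
translate([1208, 398, 0]) cube([18, 242, 980]);
translate([191, 398, 0]) cube([1017, 242, 30]);
translate([191, 398, 280]) cube([1017, 242, 30]);
translate([191, 398, 560]) cube([1017, 242, 30]);
translate([191, 398, 840]) cube([1017, 242, 30]);


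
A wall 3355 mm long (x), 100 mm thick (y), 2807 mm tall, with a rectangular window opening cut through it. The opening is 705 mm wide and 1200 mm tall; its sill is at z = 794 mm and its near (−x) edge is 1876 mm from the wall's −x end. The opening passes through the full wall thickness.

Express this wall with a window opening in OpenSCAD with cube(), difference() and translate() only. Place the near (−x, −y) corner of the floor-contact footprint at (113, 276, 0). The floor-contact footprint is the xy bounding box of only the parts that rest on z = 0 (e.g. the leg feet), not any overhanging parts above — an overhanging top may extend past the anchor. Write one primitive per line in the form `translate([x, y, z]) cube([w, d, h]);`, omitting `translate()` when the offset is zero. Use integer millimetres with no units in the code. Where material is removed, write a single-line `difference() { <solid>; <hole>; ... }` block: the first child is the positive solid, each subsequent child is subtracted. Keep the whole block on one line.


difference() { translate([113, 276, 0]) cube([3355, 100, 2807]); translate([1989, 276, 794]) cube([705, 100, 1200]); }


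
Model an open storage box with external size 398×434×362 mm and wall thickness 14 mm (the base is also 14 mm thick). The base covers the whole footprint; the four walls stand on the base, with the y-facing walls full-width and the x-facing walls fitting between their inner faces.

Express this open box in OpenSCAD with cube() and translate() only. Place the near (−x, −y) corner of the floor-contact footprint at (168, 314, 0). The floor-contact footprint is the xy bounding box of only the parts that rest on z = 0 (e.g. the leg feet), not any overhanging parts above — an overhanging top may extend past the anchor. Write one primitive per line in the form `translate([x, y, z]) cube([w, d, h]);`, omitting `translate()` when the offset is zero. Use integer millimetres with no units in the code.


translate([168, 314, 0]) cube([398, 434, 14]);
translate([168, 314, 14]) cube([398, 14, 348]);
translate([168, 734, 14]) cube([398, 14, 348]);
translate([168, 328, 14]) cube([14, 406, 348]);
translate([552, 328, 14]) cube([14, 406, 348]);


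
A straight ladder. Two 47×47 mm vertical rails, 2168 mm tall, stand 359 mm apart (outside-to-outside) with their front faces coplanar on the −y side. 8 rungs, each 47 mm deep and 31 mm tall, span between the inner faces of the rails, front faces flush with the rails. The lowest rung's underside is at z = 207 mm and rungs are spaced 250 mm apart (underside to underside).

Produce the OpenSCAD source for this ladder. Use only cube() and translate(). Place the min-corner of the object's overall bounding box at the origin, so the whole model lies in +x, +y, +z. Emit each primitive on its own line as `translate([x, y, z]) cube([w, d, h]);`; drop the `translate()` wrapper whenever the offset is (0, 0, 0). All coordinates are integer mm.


// rung span = 359 - 2*47 = 265
// rung[k] z = 207 + k*250
cube([47, 47, 2168]);
translate([312, 0, 0]) cube([47, 47, 2168]);
translate([47, 0, 207]) cube([265, 47, 31]);
translate([47, 0, 457]) cube([265, 47, 31]);
translate([47, 0, 707]) cube([265, 47, 31]);
translate([47, 0, 957]) cube([265, 47, 31]);
translate([47, 0, 1207]) cube([265, 47, 31]);
translate([47, 0, 1457]) cube([265, 47, 31]);
translate([47, 0, 1707]) cube([265, 47, 31]);
translate([47, 0, 1957]) cube([265, 47, 31]);


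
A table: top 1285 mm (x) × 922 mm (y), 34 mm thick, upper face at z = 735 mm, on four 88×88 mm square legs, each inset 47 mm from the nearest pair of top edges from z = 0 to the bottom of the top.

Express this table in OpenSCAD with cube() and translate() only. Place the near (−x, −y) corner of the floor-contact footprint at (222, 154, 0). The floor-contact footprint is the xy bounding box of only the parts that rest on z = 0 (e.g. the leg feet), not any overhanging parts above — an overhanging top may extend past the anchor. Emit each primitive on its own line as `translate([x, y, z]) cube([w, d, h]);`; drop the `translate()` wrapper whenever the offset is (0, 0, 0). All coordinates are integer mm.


// leg_h = 735 - 34 = 701
translate([175, 107, 701]) cube([1285, 922, 34]);
translate([222, 154, 0]) cube([88, 88, 701]);
translate([1325, 154, 0]) cube([88, 88, 701]);
translate([222, 894, 0]) cube([88, 88, 701]);
translate([1325, 894, 0]) cube([88, 88, 701]);


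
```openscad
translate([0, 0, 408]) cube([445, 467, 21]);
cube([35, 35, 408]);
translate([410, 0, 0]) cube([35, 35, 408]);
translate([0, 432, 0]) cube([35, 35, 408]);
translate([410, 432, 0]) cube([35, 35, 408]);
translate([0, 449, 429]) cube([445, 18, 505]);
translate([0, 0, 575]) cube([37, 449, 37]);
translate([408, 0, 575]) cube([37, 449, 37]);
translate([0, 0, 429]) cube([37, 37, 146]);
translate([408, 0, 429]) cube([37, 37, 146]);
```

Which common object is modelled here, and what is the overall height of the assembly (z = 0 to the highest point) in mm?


A chair. The overall height is 934 mm.

A slab on four corner posts with a tall panel at the back — a chair. The seat slab sits at z = 408 with thickness 21, and the 505 mm backrest starts at the seat top, so the overall height is 408 + 21 + 505 = 934 mm.


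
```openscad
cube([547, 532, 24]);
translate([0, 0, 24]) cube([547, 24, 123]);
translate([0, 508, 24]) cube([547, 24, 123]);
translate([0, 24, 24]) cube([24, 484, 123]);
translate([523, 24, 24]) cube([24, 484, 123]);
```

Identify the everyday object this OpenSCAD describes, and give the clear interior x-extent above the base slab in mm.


An open box. The internal width is 499 mm.

A 547×532 base slab with four walls standing on it — an open box. The base is 547 mm wide and the walls are 24 mm thick, so the internal width is 547 − 2 × 24 = 499 mm.


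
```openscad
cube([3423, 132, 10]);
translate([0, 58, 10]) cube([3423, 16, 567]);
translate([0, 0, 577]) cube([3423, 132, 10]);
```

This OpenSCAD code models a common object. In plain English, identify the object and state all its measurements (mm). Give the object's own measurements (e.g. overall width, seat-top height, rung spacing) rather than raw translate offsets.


An I-beam lying along x, 3423 mm long. Overall section height 587 mm. Two flanges 132 mm wide (y) and 10 mm thick, one on the floor and one at the top; a web 16 mm thick runs between them, centred on the flange width.


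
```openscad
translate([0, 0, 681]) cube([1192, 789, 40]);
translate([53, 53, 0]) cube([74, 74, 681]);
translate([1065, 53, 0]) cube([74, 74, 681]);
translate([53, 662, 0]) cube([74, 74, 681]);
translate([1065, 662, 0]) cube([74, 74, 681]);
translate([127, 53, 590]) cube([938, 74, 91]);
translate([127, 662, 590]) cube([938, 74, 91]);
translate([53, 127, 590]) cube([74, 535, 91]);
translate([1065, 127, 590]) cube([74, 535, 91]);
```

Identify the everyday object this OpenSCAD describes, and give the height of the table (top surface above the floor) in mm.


A table. The table height is 721 mm.

A 1192×789×40 slab sits at z = 681 on four 74 mm square posts — a table. The top surface is at 681 + 40 = 721 mm.


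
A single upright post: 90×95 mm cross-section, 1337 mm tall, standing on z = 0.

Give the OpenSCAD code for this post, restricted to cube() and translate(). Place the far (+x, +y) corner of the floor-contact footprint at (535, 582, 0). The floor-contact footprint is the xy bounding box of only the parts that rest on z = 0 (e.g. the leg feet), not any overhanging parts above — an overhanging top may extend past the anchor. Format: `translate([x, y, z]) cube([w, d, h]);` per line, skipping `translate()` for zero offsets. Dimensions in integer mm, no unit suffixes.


translate([445, 487, 0]) cube([90, 95, 1337]);


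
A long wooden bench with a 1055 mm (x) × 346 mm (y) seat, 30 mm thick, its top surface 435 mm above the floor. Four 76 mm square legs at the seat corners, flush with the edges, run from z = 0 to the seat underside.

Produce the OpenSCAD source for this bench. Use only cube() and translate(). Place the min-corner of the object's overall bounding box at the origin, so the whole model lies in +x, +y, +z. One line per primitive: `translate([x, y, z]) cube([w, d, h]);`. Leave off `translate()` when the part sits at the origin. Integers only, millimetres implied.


translate([0, 0, 405]) cube([1055, 346, 30]);
cube([76, 76, 405]);
translate([0, 270, 0]) cube([76, 76, 405]);
translate([979, 0, 0]) cube([76, 76, 405]);
translate([979, 270, 0]) cube([76, 76, 405]);


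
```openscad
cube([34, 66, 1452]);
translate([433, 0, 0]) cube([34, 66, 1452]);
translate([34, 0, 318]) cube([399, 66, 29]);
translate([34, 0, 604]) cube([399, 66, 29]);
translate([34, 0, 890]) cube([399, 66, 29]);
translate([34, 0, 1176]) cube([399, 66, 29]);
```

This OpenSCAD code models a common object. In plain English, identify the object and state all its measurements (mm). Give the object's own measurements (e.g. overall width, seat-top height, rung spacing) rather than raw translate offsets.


A straight ladder. Two 34×66 mm vertical rails, 1452 mm tall, stand 467 mm apart (outside-to-outside) with their front faces coplanar on the −y side. 4 rungs, each 66 mm deep and 29 mm tall, span between the inner faces of the rails, front faces flush with the rails. The lowest rung's underside is at z = 318 mm and rungs are spaced 286 mm apart (underside to underside).


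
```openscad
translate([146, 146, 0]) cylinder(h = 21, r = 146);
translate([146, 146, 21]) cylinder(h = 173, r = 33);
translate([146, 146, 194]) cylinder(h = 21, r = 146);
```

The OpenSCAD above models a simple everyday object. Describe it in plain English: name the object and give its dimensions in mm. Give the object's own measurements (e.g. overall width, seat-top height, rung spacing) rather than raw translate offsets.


A spool: two coaxial disc flanges of radius 146 mm and thickness 21 mm, joined by a core cylinder of radius 33 mm and height 173 mm. The lower flange rests on z = 0 and the three cylinders share a vertical axis.


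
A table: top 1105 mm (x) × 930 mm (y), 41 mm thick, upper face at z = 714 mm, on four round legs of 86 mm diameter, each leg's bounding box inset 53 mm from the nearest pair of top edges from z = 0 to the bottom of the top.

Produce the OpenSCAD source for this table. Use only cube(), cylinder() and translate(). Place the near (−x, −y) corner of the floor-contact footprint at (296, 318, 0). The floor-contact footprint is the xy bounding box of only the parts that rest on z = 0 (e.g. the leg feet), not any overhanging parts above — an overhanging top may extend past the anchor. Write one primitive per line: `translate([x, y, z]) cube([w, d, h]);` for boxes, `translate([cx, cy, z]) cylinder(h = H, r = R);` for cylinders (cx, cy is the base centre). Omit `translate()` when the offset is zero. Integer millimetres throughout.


translate([243, 265, 673]) cube([1105, 930, 41]);
translate([339, 361, 0]) cylinder(h = 673, r = 43);
translate([1252, 361, 0]) cylinder(h = 673, r = 43);
translate([339, 1099, 0]) cylinder(h = 673, r = 43);
translate([1252, 1099, 0]) cylinder(h = 673, r = 43);


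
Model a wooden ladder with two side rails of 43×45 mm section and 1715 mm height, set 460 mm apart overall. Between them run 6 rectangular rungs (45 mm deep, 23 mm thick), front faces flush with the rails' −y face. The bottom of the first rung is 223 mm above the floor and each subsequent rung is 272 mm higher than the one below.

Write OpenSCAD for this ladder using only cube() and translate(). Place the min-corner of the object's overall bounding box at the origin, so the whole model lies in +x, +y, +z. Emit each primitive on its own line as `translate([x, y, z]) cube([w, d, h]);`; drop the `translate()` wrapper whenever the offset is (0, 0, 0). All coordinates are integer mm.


cube([43, 45, 1715]);
translate([417, 0, 0]) cube([43, 45, 1715]);
translate([43, 0, 223]) cube([374, 45, 23]);
translate([43, 0, 495]) cube([374, 45, 23]);
translate([43, 0, 767]) cube([374, 45, 23]);
translate([43, 0, 1039]) cube([374, 45, 23]);
translate([43, 0, 1311]) cube([374, 45, 23]);
translate([43, 0, 1583]) cube([374, 45, 23]);


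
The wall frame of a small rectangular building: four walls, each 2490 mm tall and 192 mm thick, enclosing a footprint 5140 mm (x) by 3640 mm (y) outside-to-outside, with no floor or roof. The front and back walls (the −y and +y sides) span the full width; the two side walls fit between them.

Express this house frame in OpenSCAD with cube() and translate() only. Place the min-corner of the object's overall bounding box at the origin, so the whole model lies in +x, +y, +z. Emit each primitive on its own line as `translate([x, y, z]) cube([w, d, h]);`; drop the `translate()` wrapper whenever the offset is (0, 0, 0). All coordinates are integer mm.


cube([5140, 192, 2490]);
translate([0, 3448, 0]) cube([5140, 192, 2490]);
translate([0, 192, 0]) cube([192, 3256, 2490]);
translate([4948, 192, 0]) cube([192, 3256, 2490]);
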